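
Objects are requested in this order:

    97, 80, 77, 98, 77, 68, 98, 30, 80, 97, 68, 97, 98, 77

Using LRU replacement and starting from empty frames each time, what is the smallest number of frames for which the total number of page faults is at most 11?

f=1: 14 faults
f=2: 12 faults
f=3: 11 faults
f=4: 11 faults
f=5: 8 faults
f=6: 6 faults
Smallest f with faults ≤ 11 is 3.

3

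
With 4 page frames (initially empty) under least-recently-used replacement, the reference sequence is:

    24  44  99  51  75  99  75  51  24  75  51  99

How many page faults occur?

24: miss, frames [24]
44: miss, frames [24, 44]
99: miss, frames [24, 44, 99]
51: miss, frames [24, 44, 99, 51]
75: miss, evict 24, frames [44, 99, 51, 75]
99: hit
75: hit
51: hit
24: miss, evict 44, frames [99, 75, 51, 24]
75: hit
51: hit
99: hit
Page faults: 6.

6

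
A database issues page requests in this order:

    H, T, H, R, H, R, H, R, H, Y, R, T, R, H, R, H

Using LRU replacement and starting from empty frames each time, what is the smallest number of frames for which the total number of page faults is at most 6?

3

f=1: 16 faults
f=2: 7 faults
f=3: 6 faults
f=4: 4 faults
Smallest f with faults ≤ 6 is 3.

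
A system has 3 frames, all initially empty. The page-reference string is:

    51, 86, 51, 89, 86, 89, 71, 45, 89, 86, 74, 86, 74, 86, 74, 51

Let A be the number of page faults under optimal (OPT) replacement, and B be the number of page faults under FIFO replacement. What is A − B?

-1

Under OPT: F F . F . . F F . . F . . . . F → 7 faults.
Under FIFO: F F . F . . F F . F F . . . . F → 8 faults.
A − B = 7 − 8 = -1.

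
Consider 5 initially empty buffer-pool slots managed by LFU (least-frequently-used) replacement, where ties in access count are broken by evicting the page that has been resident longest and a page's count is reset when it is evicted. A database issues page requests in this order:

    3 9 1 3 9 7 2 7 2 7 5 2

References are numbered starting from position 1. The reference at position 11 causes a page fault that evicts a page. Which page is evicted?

pos 1: 3 → miss, frames {3}
pos 2: 9 → miss, frames {3,9}
pos 3: 1 → miss, frames {3,9,1}
pos 4: 3 → hit
pos 5: 9 → hit
pos 6: 7 → miss, frames {3,9,1,7}
pos 7: 2 → miss, frames {3,9,1,7,2}
pos 8: 7 → hit
pos 9: 2 → hit
pos 10: 7 → hit
pos 11: 5 → miss, evict 1, frames {3,9,7,2,5}
At position 11, page 1 is evicted.

1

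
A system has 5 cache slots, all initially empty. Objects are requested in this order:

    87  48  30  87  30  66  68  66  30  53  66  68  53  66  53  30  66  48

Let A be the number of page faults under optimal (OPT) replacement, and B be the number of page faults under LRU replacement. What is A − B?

Under OPT: F F F . . F F . . F . . . . . . . . → 6 faults.
Under LRU: F F F . . F F . . F . . . . . . . F → 7 faults.
A − B = 6 − 7 = -1.

-1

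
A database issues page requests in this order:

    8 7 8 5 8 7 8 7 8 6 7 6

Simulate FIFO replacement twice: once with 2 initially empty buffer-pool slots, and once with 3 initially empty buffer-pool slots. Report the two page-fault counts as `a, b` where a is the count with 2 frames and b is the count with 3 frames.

6, 4

2 frames: F F . F F F . . . F . . → 6 faults.
3 frames: F F . F . . . . . F . . → 4 faults.
4 < 6: adding a frame reduced faults, as is typical.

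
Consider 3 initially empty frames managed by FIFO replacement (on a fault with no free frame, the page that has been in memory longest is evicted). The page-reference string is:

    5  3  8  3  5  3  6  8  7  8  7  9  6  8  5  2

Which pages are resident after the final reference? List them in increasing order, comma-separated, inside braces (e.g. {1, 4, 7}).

{2, 5, 8}

5 → miss, frames {5}
3 → miss, frames {5,3}
8 → miss, frames {5,3,8}
3 → hit
5 → hit
3 → hit
6 → miss, evict 5, frames {3,8,6}
8 → hit
7 → miss, evict 3, frames {8,6,7}
8 → hit
7 → hit
9 → miss, evict 8, frames {6,7,9}
6 → hit
8 → miss, evict 6, frames {7,9,8}
5 → miss, evict 7, frames {9,8,5}
2 → miss, evict 9, frames {8,5,2}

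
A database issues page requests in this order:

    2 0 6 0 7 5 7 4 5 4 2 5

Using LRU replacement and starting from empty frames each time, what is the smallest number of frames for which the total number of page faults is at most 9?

f=1: 12 faults
f=2: 9 faults
f=3: 7 faults
f=4: 7 faults
f=5: 7 faults
f=6: 6 faults
Smallest f with faults ≤ 9 is 2.

2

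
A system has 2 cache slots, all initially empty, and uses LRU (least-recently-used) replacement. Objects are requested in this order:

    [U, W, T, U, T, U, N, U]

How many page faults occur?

U → fault, frames (U)
W → fault, frames (U W)
T → fault, evict U, frames (W T)
U → fault, evict W, frames (T U)
T → hit
U → hit
N → fault, evict T, frames (U N)
U → hit
Page faults: 5.

5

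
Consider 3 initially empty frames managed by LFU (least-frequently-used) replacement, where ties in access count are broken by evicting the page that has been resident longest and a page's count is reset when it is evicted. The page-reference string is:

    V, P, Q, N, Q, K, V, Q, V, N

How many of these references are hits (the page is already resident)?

3

V: miss, frames {V}
P: miss, frames {V,P}
Q: miss, frames {V,P,Q}
N: miss, evict V, frames {P,Q,N}
Q: hit
K: miss, evict P, frames {Q,N,K}
V: miss, evict N, frames {Q,K,V}
Q: hit
V: hit
N: miss, evict K, frames {Q,V,N}
Hits: 3.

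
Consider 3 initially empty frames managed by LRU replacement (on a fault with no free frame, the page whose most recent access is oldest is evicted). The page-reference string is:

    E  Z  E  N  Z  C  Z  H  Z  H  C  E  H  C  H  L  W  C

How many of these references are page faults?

9

E → miss, frames (E)
Z → miss, frames (E Z)
E → hit
N → miss, frames (Z E N)
Z → hit
C → miss, evict E, frames (N Z C)
Z → hit
H → miss, evict N, frames (C Z H)
Z → hit
H → hit
C → hit
E → miss, evict Z, frames (H C E)
H → hit
C → hit
H → hit
L → miss, evict E, frames (C H L)
W → miss, evict C, frames (H L W)
C → miss, evict H, frames (L W C)
Page faults: 9.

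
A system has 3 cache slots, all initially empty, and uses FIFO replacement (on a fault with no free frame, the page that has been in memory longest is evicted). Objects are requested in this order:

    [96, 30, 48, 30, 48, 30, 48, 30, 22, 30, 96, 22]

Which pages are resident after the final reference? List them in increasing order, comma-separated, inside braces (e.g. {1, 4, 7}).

{22, 48, 96}

96 → fault, frames [96]
30 → fault, frames [96, 30]
48 → fault, frames [96, 30, 48]
30 → hit
48 → hit
30 → hit
48 → hit
30 → hit
22 → fault, evict 96, frames [30, 48, 22]
30 → hit
96 → fault, evict 30, frames [48, 22, 96]
22 → hit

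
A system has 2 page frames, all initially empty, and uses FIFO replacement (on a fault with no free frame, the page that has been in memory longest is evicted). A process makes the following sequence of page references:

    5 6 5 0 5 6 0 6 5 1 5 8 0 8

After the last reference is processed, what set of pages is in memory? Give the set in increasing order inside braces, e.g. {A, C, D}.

5: miss, frames (5)
6: miss, frames (5 6)
5: hit
0: miss, evict 5, frames (6 0)
5: miss, evict 6, frames (0 5)
6: miss, evict 0, frames (5 6)
0: miss, evict 5, frames (6 0)
6: hit
5: miss, evict 6, frames (0 5)
1: miss, evict 0, frames (5 1)
5: hit
8: miss, evict 5, frames (1 8)
0: miss, evict 1, frames (8 0)
8: hit

{0, 8}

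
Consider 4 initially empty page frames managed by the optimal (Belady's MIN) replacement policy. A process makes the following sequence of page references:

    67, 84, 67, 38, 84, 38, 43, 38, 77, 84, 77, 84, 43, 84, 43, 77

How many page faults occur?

67 → fault, frames (67)
84 → fault, frames (67 84)
67 → hit
38 → fault, frames (67 84 38)
84 → hit
38 → hit
43 → fault, frames (67 84 38 43)
38 → hit
77 → fault, evict 38, frames (67 84 43 77)
84 → hit
77 → hit
84 → hit
43 → hit
84 → hit
43 → hit
77 → hit
Page faults: 5.

5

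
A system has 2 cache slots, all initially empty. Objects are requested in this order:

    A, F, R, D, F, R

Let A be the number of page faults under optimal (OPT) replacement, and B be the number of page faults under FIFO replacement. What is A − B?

-1

Under OPT: F F F F . F → 5 faults.
Under FIFO: F F F F F F → 6 faults.
A − B = 5 − 6 = -1.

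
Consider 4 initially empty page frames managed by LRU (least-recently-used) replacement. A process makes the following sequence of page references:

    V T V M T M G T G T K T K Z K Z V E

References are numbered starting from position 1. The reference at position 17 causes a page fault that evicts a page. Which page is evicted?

pos 1: V → miss, frames [V]
pos 2: T → miss, frames [V, T]
pos 3: V → hit
pos 4: M → miss, frames [T, V, M]
pos 5: T → hit
pos 6: M → hit
pos 7: G → miss, frames [V, T, M, G]
pos 8: T → hit
pos 9: G → hit
pos 10: T → hit
pos 11: K → miss, evict V, frames [M, G, T, K]
pos 12: T → hit
pos 13: K → hit
pos 14: Z → miss, evict M, frames [G, T, K, Z]
pos 15: K → hit
pos 16: Z → hit
pos 17: V → miss, evict G, frames [T, K, Z, V]
At position 17, page G is evicted.

G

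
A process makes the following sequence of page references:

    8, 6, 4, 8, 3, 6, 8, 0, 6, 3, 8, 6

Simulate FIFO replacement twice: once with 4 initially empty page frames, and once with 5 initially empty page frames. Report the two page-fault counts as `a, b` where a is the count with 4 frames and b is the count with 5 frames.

4 frames: F F F . F . . F . . F F → 7 faults.
5 frames: F F F . F . . F . . . . → 5 faults.
5 < 7: adding a frame reduced faults, as is typical.

7, 5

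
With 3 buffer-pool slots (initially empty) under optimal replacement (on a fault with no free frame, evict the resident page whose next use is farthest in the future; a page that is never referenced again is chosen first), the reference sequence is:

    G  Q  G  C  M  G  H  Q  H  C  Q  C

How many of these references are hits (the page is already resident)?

G → miss, frames (G)
Q → miss, frames (G Q)
G → hit
C → miss, frames (G Q C)
M → miss, evict C, frames (G Q M)
G → hit
H → miss, evict M, frames (G Q H)
Q → hit
H → hit
C → miss, evict H, frames (G Q C)
Q → hit
C → hit
Hits: 6.

6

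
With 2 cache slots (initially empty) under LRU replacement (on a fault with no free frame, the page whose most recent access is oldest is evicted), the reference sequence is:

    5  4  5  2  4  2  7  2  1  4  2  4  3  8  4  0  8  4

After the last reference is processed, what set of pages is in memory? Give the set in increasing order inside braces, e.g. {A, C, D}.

{4, 8}

5 -> miss, frames [5]
4 -> miss, frames [5, 4]
5 -> hit
2 -> miss, evict 4, frames [5, 2]
4 -> miss, evict 5, frames [2, 4]
2 -> hit
7 -> miss, evict 4, frames [2, 7]
2 -> hit
1 -> miss, evict 7, frames [2, 1]
4 -> miss, evict 2, frames [1, 4]
2 -> miss, evict 1, frames [4, 2]
4 -> hit
3 -> miss, evict 2, frames [4, 3]
8 -> miss, evict 4, frames [3, 8]
4 -> miss, evict 3, frames [8, 4]
0 -> miss, evict 8, frames [4, 0]
8 -> miss, evict 4, frames [0, 8]
4 -> miss, evict 0, frames [8, 4]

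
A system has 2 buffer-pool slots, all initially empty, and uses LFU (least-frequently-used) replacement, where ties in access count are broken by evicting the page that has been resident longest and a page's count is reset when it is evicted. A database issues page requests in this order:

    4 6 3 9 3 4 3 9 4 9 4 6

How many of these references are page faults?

10

4: miss, frames (4)
6: miss, frames (4 6)
3: miss, evict 4, frames (6 3)
9: miss, evict 6, frames (3 9)
3: hit
4: miss, evict 9, frames (3 4)
3: hit
9: miss, evict 4, frames (3 9)
4: miss, evict 9, frames (3 4)
9: miss, evict 4, frames (3 9)
4: miss, evict 9, frames (3 4)
6: miss, evict 4, frames (3 6)
Page faults: 10.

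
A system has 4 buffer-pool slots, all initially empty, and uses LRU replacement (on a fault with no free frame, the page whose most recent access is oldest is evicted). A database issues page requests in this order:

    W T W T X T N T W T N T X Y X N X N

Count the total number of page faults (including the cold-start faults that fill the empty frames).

W -> fault, frames (W)
T -> fault, frames (W T)
W -> hit
T -> hit
X -> fault, frames (W T X)
T -> hit
N -> fault, frames (W X T N)
T -> hit
W -> hit
T -> hit
N -> hit
T -> hit
X -> hit
Y -> fault, evict W, frames (N T X Y)
X -> hit
N -> hit
X -> hit
N -> hit
Page faults: 5.

5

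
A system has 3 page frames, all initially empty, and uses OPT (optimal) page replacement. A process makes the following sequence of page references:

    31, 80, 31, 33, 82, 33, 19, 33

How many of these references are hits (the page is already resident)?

31 -> miss, frames {31}
80 -> miss, frames {31,80}
31 -> hit
33 -> miss, frames {31,80,33}
82 -> miss, evict 80, frames {31,33,82}
33 -> hit
19 -> miss, evict 82, frames {31,33,19}
33 -> hit
Hits: 3.

3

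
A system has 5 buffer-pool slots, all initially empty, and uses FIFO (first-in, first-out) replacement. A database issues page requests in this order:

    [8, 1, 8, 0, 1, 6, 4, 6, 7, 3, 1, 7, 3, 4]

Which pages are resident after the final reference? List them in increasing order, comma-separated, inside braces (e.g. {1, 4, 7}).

8: fault, frames [8]
1: fault, frames [8, 1]
8: hit
0: fault, frames [8, 1, 0]
1: hit
6: fault, frames [8, 1, 0, 6]
4: fault, frames [8, 1, 0, 6, 4]
6: hit
7: fault, evict 8, frames [1, 0, 6, 4, 7]
3: fault, evict 1, frames [0, 6, 4, 7, 3]
1: fault, evict 0, frames [6, 4, 7, 3, 1]
7: hit
3: hit
4: hit

{1, 3, 4, 6, 7}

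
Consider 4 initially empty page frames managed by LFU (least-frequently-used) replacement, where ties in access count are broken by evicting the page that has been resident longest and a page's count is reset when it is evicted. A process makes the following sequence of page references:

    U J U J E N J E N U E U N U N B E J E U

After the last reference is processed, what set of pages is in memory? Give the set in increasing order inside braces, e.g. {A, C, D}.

U → miss, frames (U)
J → miss, frames (U J)
U → hit
J → hit
E → miss, frames (U J E)
N → miss, frames (U J E N)
J → hit
E → hit
N → hit
U → hit
E → hit
U → hit
N → hit
U → hit
N → hit
B → miss, evict J, frames (U E N B)
E → hit
J → miss, evict B, frames (U E N J)
E → hit
U → hit

{E, J, N, U}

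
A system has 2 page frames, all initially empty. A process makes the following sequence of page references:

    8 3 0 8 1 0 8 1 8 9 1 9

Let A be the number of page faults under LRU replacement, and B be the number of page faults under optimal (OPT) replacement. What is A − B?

4

Under LRU: F F F F F F F F . F F . → 10 faults.
Under OPT: F F F . F . F . . F . . → 6 faults.
A − B = 10 − 6 = 4.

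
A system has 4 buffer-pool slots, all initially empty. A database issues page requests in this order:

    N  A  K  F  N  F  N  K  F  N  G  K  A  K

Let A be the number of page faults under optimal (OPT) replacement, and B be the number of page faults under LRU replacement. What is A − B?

Under OPT: F F F F . . . . . . F . . . → 5 faults.
Under LRU: F F F F . . . . . . F . F . → 6 faults.
A − B = 5 − 6 = -1.

-1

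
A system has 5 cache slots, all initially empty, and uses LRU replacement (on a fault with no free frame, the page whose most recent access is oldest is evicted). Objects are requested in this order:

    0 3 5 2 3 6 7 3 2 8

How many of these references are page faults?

0 -> miss, frames [0]
3 -> miss, frames [0, 3]
5 -> miss, frames [0, 3, 5]
2 -> miss, frames [0, 3, 5, 2]
3 -> hit
6 -> miss, frames [0, 5, 2, 3, 6]
7 -> miss, evict 0, frames [5, 2, 3, 6, 7]
3 -> hit
2 -> hit
8 -> miss, evict 5, frames [6, 7, 3, 2, 8]
Page faults: 7.

7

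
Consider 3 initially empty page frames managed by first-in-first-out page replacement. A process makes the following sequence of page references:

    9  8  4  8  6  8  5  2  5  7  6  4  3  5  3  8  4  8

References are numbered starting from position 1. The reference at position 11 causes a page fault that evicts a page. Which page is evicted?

5

pos 1: 9 -> fault, frames [9]
pos 2: 8 -> fault, frames [9, 8]
pos 3: 4 -> fault, frames [9, 8, 4]
pos 4: 8 -> hit
pos 5: 6 -> fault, evict 9, frames [8, 4, 6]
pos 6: 8 -> hit
pos 7: 5 -> fault, evict 8, frames [4, 6, 5]
pos 8: 2 -> fault, evict 4, frames [6, 5, 2]
pos 9: 5 -> hit
pos 10: 7 -> fault, evict 6, frames [5, 2, 7]
pos 11: 6 -> fault, evict 5, frames [2, 7, 6]
At position 11, page 5 is evicted.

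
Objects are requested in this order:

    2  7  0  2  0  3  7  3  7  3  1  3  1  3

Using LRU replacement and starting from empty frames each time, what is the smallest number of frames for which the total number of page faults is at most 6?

f=1: 14 faults
f=2: 7 faults
f=3: 6 faults
f=4: 5 faults
f=5: 5 faults
Smallest f with faults ≤ 6 is 3.

3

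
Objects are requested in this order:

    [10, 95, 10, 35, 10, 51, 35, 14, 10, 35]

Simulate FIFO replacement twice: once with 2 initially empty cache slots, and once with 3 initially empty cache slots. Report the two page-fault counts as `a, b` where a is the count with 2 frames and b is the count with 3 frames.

2 frames: F F . F F F F F F F → 9 faults.
3 frames: F F . F . F . F F F → 7 faults.
7 < 9: adding a frame reduced faults, as is typical.

9, 7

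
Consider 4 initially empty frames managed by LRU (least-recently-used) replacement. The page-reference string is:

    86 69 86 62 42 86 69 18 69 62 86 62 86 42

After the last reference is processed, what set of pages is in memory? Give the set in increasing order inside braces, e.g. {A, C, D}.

{42, 62, 69, 86}

86 → fault, frames {86}
69 → fault, frames {86,69}
86 → hit
62 → fault, frames {69,86,62}
42 → fault, frames {69,86,62,42}
86 → hit
69 → hit
18 → fault, evict 62, frames {42,86,69,18}
69 → hit
62 → fault, evict 42, frames {86,18,69,62}
86 → hit
62 → hit
86 → hit
42 → fault, evict 18, frames {69,62,86,42}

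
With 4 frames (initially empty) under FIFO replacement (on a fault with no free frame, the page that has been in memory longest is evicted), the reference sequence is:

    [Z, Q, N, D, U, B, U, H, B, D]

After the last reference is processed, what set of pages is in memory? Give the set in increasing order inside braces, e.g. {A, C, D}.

{B, D, H, U}

Z → fault, frames (Z)
Q → fault, frames (Z Q)
N → fault, frames (Z Q N)
D → fault, frames (Z Q N D)
U → fault, evict Z, frames (Q N D U)
B → fault, evict Q, frames (N D U B)
U → hit
H → fault, evict N, frames (D U B H)
B → hit
D → hit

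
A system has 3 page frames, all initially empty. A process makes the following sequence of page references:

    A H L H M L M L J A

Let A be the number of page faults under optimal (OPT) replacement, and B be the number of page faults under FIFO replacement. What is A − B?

-1

Under OPT: F F F . F . . . F . → 5 faults.
Under FIFO: F F F . F . . . F F → 6 faults.
A − B = 5 − 6 = -1.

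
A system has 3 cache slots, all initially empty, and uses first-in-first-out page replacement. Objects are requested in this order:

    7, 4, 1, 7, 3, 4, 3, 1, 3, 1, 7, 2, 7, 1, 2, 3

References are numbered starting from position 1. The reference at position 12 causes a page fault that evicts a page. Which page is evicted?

pos 1: 7 -> miss, frames [7]
pos 2: 4 -> miss, frames [7, 4]
pos 3: 1 -> miss, frames [7, 4, 1]
pos 4: 7 -> hit
pos 5: 3 -> miss, evict 7, frames [4, 1, 3]
pos 6: 4 -> hit
pos 7: 3 -> hit
pos 8: 1 -> hit
pos 9: 3 -> hit
pos 10: 1 -> hit
pos 11: 7 -> miss, evict 4, frames [1, 3, 7]
pos 12: 2 -> miss, evict 1, frames [3, 7, 2]
At position 12, page 1 is evicted.

1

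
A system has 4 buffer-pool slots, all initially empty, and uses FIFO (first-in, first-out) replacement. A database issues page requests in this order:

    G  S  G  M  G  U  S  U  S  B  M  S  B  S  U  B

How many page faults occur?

G: fault, frames (G)
S: fault, frames (G S)
G: hit
M: fault, frames (G S M)
G: hit
U: fault, frames (G S M U)
S: hit
U: hit
S: hit
B: fault, evict G, frames (S M U B)
M: hit
S: hit
B: hit
S: hit
U: hit
B: hit
Page faults: 5.

5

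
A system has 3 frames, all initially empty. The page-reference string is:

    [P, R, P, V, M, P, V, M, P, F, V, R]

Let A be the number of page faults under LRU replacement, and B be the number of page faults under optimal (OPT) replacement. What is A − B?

1

Under LRU: F F . F F . . . . F F F → 7 faults.
Under OPT: F F . F F . . . . F . F → 6 faults.
A − B = 7 − 6 = 1.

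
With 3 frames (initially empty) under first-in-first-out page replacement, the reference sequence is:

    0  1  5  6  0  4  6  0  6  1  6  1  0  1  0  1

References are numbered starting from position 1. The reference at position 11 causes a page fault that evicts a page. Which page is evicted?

0

pos 1: 0 -> miss, frames {0}
pos 2: 1 -> miss, frames {0,1}
pos 3: 5 -> miss, frames {0,1,5}
pos 4: 6 -> miss, evict 0, frames {1,5,6}
pos 5: 0 -> miss, evict 1, frames {5,6,0}
pos 6: 4 -> miss, evict 5, frames {6,0,4}
pos 7: 6 -> hit
pos 8: 0 -> hit
pos 9: 6 -> hit
pos 10: 1 -> miss, evict 6, frames {0,4,1}
pos 11: 6 -> miss, evict 0, frames {4,1,6}
At position 11, page 0 is evicted.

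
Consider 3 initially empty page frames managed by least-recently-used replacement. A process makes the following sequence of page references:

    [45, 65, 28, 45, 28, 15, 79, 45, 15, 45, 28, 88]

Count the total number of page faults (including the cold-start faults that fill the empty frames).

45 → miss, frames [45]
65 → miss, frames [45, 65]
28 → miss, frames [45, 65, 28]
45 → hit
28 → hit
15 → miss, evict 65, frames [45, 28, 15]
79 → miss, evict 45, frames [28, 15, 79]
45 → miss, evict 28, frames [15, 79, 45]
15 → hit
45 → hit
28 → miss, evict 79, frames [15, 45, 28]
88 → miss, evict 15, frames [45, 28, 88]
Page faults: 8.

8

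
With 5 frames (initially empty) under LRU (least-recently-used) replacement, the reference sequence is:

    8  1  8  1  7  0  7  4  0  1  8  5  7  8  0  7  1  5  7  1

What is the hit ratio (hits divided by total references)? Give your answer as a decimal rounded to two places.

0.65

8 -> fault, frames [8]
1 -> fault, frames [8, 1]
8 -> hit
1 -> hit
7 -> fault, frames [8, 1, 7]
0 -> fault, frames [8, 1, 7, 0]
7 -> hit
4 -> fault, frames [8, 1, 0, 7, 4]
0 -> hit
1 -> hit
8 -> hit
5 -> fault, evict 7, frames [4, 0, 1, 8, 5]
7 -> fault, evict 4, frames [0, 1, 8, 5, 7]
8 -> hit
0 -> hit
7 -> hit
1 -> hit
5 -> hit
7 -> hit
1 -> hit
Hits: 13 of 20 references → 13/20 = 0.6500.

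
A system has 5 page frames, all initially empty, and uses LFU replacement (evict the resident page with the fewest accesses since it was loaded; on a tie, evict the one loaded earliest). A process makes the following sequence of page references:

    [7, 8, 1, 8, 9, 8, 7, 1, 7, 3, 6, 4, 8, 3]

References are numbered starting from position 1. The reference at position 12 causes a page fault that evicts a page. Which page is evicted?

pos 1: 7 → miss, frames [7]
pos 2: 8 → miss, frames [7, 8]
pos 3: 1 → miss, frames [7, 8, 1]
pos 4: 8 → hit
pos 5: 9 → miss, frames [7, 8, 1, 9]
pos 6: 8 → hit
pos 7: 7 → hit
pos 8: 1 → hit
pos 9: 7 → hit
pos 10: 3 → miss, frames [7, 8, 1, 9, 3]
pos 11: 6 → miss, evict 9, frames [7, 8, 1, 3, 6]
pos 12: 4 → miss, evict 3, frames [7, 8, 1, 6, 4]
At position 12, page 3 is evicted.

3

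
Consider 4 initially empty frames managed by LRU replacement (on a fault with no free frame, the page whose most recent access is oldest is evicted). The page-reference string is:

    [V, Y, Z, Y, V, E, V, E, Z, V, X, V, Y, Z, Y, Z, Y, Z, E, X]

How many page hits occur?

12

V → miss, frames (V)
Y → miss, frames (V Y)
Z → miss, frames (V Y Z)
Y → hit
V → hit
E → miss, frames (Z Y V E)
V → hit
E → hit
Z → hit
V → hit
X → miss, evict Y, frames (E Z V X)
V → hit
Y → miss, evict E, frames (Z X V Y)
Z → hit
Y → hit
Z → hit
Y → hit
Z → hit
E → miss, evict X, frames (V Y Z E)
X → miss, evict V, frames (Y Z E X)
Hits: 12.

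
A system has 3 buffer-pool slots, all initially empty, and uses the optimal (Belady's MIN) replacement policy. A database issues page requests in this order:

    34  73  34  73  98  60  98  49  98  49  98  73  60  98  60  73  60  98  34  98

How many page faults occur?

34: miss, frames {34}
73: miss, frames {34,73}
34: hit
73: hit
98: miss, frames {34,73,98}
60: miss, evict 34, frames {73,98,60}
98: hit
49: miss, evict 60, frames {73,98,49}
98: hit
49: hit
98: hit
73: hit
60: miss, evict 49, frames {73,98,60}
98: hit
60: hit
73: hit
60: hit
98: hit
34: miss, evict 60, frames {73,98,34}
98: hit
Page faults: 7.

7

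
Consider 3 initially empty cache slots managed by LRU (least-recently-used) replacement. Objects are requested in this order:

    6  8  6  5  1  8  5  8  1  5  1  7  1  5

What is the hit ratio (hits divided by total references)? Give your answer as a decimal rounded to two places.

0.57

6 → fault, frames {6}
8 → fault, frames {6,8}
6 → hit
5 → fault, frames {8,6,5}
1 → fault, evict 8, frames {6,5,1}
8 → fault, evict 6, frames {5,1,8}
5 → hit
8 → hit
1 → hit
5 → hit
1 → hit
7 → fault, evict 8, frames {5,1,7}
1 → hit
5 → hit
Hits: 8 of 14 references → 8/14 = 0.5714.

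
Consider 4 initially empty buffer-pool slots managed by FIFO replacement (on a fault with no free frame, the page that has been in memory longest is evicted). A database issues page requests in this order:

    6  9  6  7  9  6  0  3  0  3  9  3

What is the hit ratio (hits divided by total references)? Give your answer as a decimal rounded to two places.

6 → fault, frames (6)
9 → fault, frames (6 9)
6 → hit
7 → fault, frames (6 9 7)
9 → hit
6 → hit
0 → fault, frames (6 9 7 0)
3 → fault, evict 6, frames (9 7 0 3)
0 → hit
3 → hit
9 → hit
3 → hit
Hits: 7 of 12 references → 7/12 = 0.5833.

0.58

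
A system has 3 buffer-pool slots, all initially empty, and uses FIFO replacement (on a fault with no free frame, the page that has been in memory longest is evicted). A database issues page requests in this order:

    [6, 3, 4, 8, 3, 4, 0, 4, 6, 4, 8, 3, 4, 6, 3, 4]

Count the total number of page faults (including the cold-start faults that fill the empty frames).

6 → miss, frames {6}
3 → miss, frames {6,3}
4 → miss, frames {6,3,4}
8 → miss, evict 6, frames {3,4,8}
3 → hit
4 → hit
0 → miss, evict 3, frames {4,8,0}
4 → hit
6 → miss, evict 4, frames {8,0,6}
4 → miss, evict 8, frames {0,6,4}
8 → miss, evict 0, frames {6,4,8}
3 → miss, evict 6, frames {4,8,3}
4 → hit
6 → miss, evict 4, frames {8,3,6}
3 → hit
4 → miss, evict 8, frames {3,6,4}
Page faults: 11.

11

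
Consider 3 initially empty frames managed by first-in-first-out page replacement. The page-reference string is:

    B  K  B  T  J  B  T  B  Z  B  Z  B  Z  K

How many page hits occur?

7

B → miss, frames [B]
K → miss, frames [B, K]
B → hit
T → miss, frames [B, K, T]
J → miss, evict B, frames [K, T, J]
B → miss, evict K, frames [T, J, B]
T → hit
B → hit
Z → miss, evict T, frames [J, B, Z]
B → hit
Z → hit
B → hit
Z → hit
K → miss, evict J, frames [B, Z, K]
Hits: 7.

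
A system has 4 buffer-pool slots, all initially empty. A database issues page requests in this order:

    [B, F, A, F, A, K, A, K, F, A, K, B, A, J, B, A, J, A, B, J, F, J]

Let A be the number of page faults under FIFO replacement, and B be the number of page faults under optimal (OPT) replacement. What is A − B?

2

Under FIFO: F F F . . F . . . . . . . F F . . . . . F . → 7 faults.
Under OPT: F F F . . F . . . . . . . F . . . . . . . . → 5 faults.
A − B = 7 − 5 = 2.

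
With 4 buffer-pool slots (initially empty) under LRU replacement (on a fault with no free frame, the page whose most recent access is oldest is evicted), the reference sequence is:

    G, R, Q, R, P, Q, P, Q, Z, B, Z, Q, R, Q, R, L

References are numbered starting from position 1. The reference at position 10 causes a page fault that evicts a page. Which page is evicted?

pos 1: G -> miss, frames {G}
pos 2: R -> miss, frames {G,R}
pos 3: Q -> miss, frames {G,R,Q}
pos 4: R -> hit
pos 5: P -> miss, frames {G,Q,R,P}
pos 6: Q -> hit
pos 7: P -> hit
pos 8: Q -> hit
pos 9: Z -> miss, evict G, frames {R,P,Q,Z}
pos 10: B -> miss, evict R, frames {P,Q,Z,B}
At position 10, page R is evicted.

R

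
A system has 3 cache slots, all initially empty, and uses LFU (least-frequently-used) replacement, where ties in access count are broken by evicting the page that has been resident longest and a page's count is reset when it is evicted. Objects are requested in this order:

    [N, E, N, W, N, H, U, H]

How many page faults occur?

N: miss, frames {N}
E: miss, frames {N,E}
N: hit
W: miss, frames {N,E,W}
N: hit
H: miss, evict E, frames {N,W,H}
U: miss, evict W, frames {N,H,U}
H: hit
Page faults: 5.

5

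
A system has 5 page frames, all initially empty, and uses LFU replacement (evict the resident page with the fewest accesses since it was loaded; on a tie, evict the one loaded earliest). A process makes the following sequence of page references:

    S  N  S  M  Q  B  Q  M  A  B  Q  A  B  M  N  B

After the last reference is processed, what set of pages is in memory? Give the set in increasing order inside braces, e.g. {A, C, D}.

S: miss, frames (S)
N: miss, frames (S N)
S: hit
M: miss, frames (S N M)
Q: miss, frames (S N M Q)
B: miss, frames (S N M Q B)
Q: hit
M: hit
A: miss, evict N, frames (S M Q B A)
B: hit
Q: hit
A: hit
B: hit
M: hit
N: miss, evict S, frames (M Q B A N)
B: hit

{A, B, M, N, Q}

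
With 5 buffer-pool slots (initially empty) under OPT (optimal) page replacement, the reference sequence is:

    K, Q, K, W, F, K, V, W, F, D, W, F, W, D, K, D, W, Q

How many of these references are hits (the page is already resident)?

K → miss, frames (K)
Q → miss, frames (K Q)
K → hit
W → miss, frames (K Q W)
F → miss, frames (K Q W F)
K → hit
V → miss, frames (K Q W F V)
W → hit
F → hit
D → miss, evict V, frames (K Q W F D)
W → hit
F → hit
W → hit
D → hit
K → hit
D → hit
W → hit
Q → hit
Hits: 12.

12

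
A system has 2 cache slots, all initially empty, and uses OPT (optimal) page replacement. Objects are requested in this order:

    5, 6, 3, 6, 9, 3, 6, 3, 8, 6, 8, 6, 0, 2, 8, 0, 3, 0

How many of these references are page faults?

10

5 -> miss, frames [5]
6 -> miss, frames [5, 6]
3 -> miss, evict 5, frames [6, 3]
6 -> hit
9 -> miss, evict 6, frames [3, 9]
3 -> hit
6 -> miss, evict 9, frames [3, 6]
3 -> hit
8 -> miss, evict 3, frames [6, 8]
6 -> hit
8 -> hit
6 -> hit
0 -> miss, evict 6, frames [8, 0]
2 -> miss, evict 0, frames [8, 2]
8 -> hit
0 -> miss, evict 2, frames [8, 0]
3 -> miss, evict 8, frames [0, 3]
0 -> hit
Page faults: 10.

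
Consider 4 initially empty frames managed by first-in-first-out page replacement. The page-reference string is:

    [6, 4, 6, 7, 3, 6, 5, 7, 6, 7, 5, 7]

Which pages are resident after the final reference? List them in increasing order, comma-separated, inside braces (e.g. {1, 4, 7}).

6: fault, frames [6]
4: fault, frames [6, 4]
6: hit
7: fault, frames [6, 4, 7]
3: fault, frames [6, 4, 7, 3]
6: hit
5: fault, evict 6, frames [4, 7, 3, 5]
7: hit
6: fault, evict 4, frames [7, 3, 5, 6]
7: hit
5: hit
7: hit

{3, 5, 6, 7}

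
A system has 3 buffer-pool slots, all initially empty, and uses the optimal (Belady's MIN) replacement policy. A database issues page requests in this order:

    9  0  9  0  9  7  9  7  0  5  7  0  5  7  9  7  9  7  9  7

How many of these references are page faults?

9 → miss, frames {9}
0 → miss, frames {9,0}
9 → hit
0 → hit
9 → hit
7 → miss, frames {9,0,7}
9 → hit
7 → hit
0 → hit
5 → miss, evict 9, frames {0,7,5}
7 → hit
0 → hit
5 → hit
7 → hit
9 → miss, evict 5, frames {0,7,9}
7 → hit
9 → hit
7 → hit
9 → hit
7 → hit
Page faults: 5.

5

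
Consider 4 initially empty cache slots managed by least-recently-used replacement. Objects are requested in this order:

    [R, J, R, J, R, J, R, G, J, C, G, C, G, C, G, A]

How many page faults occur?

R -> fault, frames [R]
J -> fault, frames [R, J]
R -> hit
J -> hit
R -> hit
J -> hit
R -> hit
G -> fault, frames [J, R, G]
J -> hit
C -> fault, frames [R, G, J, C]
G -> hit
C -> hit
G -> hit
C -> hit
G -> hit
A -> fault, evict R, frames [J, C, G, A]
Page faults: 5.

5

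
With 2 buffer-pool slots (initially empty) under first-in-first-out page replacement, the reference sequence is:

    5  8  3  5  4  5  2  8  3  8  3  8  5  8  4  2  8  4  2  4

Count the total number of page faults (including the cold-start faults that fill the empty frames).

15

5 → miss, frames (5)
8 → miss, frames (5 8)
3 → miss, evict 5, frames (8 3)
5 → miss, evict 8, frames (3 5)
4 → miss, evict 3, frames (5 4)
5 → hit
2 → miss, evict 5, frames (4 2)
8 → miss, evict 4, frames (2 8)
3 → miss, evict 2, frames (8 3)
8 → hit
3 → hit
8 → hit
5 → miss, evict 8, frames (3 5)
8 → miss, evict 3, frames (5 8)
4 → miss, evict 5, frames (8 4)
2 → miss, evict 8, frames (4 2)
8 → miss, evict 4, frames (2 8)
4 → miss, evict 2, frames (8 4)
2 → miss, evict 8, frames (4 2)
4 → hit
Page faults: 15.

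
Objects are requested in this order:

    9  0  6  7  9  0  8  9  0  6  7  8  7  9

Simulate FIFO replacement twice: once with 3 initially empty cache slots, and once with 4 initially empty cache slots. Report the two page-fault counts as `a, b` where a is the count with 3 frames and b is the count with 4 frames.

10, 11

3 frames: F F F F F F F . . F F . . F → 10 faults.
4 frames: F F F F . . F F F F F F . F → 11 faults.
11 > 10: adding a frame increased faults — Belady's anomaly.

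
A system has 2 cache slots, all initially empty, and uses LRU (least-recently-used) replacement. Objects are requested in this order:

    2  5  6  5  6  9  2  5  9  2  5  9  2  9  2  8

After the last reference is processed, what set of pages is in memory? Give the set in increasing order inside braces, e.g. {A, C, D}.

2 → fault, frames (2)
5 → fault, frames (2 5)
6 → fault, evict 2, frames (5 6)
5 → hit
6 → hit
9 → fault, evict 5, frames (6 9)
2 → fault, evict 6, frames (9 2)
5 → fault, evict 9, frames (2 5)
9 → fault, evict 2, frames (5 9)
2 → fault, evict 5, frames (9 2)
5 → fault, evict 9, frames (2 5)
9 → fault, evict 2, frames (5 9)
2 → fault, evict 5, frames (9 2)
9 → hit
2 → hit
8 → fault, evict 9, frames (2 8)

{2, 8}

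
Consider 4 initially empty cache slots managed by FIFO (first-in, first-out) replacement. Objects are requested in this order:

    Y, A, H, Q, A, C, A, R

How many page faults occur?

Y → fault, frames (Y)
A → fault, frames (Y A)
H → fault, frames (Y A H)
Q → fault, frames (Y A H Q)
A → hit
C → fault, evict Y, frames (A H Q C)
A → hit
R → fault, evict A, frames (H Q C R)
Page faults: 6.

6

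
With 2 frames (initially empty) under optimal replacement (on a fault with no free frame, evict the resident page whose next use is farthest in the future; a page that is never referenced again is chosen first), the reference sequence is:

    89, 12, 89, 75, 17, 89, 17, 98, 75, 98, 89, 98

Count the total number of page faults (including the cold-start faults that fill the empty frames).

89 -> fault, frames (89)
12 -> fault, frames (89 12)
89 -> hit
75 -> fault, evict 12, frames (89 75)
17 -> fault, evict 75, frames (89 17)
89 -> hit
17 -> hit
98 -> fault, evict 17, frames (89 98)
75 -> fault, evict 89, frames (98 75)
98 -> hit
89 -> fault, evict 75, frames (98 89)
98 -> hit
Page faults: 7.

7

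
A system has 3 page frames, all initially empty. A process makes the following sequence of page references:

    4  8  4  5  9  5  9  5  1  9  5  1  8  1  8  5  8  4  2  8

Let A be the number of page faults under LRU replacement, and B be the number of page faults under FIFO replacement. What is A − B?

Under LRU: F F . F F . . . F . . . F . . . . F F . → 8 faults.
Under FIFO: F F . F F . . . F . . . F . . F . F F F → 10 faults.
A − B = 8 − 10 = -2.

-2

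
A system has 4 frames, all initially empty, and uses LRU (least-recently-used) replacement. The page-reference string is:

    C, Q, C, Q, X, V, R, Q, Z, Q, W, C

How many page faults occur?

8

C → miss, frames [C]
Q → miss, frames [C, Q]
C → hit
Q → hit
X → miss, frames [C, Q, X]
V → miss, frames [C, Q, X, V]
R → miss, evict C, frames [Q, X, V, R]
Q → hit
Z → miss, evict X, frames [V, R, Q, Z]
Q → hit
W → miss, evict V, frames [R, Z, Q, W]
C → miss, evict R, frames [Z, Q, W, C]
Page faults: 8.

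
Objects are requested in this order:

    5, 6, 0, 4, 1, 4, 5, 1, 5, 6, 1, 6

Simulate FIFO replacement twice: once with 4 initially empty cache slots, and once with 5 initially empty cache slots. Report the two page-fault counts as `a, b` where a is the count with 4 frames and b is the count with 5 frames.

7, 5

4 frames: F F F F F . F . . F . . → 7 faults.
5 frames: F F F F F . . . . . . . → 5 faults.
5 < 7: adding a frame reduced faults, as is typical.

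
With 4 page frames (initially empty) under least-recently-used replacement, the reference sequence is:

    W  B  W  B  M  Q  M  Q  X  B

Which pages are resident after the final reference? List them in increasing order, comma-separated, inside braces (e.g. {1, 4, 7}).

W: fault, frames [W]
B: fault, frames [W, B]
W: hit
B: hit
M: fault, frames [W, B, M]
Q: fault, frames [W, B, M, Q]
M: hit
Q: hit
X: fault, evict W, frames [B, M, Q, X]
B: hit

{B, M, Q, X}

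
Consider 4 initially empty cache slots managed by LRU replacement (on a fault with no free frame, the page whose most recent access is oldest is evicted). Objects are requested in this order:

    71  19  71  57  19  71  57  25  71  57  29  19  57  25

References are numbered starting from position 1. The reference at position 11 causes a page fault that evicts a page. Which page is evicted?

19

pos 1: 71 → fault, frames [71]
pos 2: 19 → fault, frames [71, 19]
pos 3: 71 → hit
pos 4: 57 → fault, frames [19, 71, 57]
pos 5: 19 → hit
pos 6: 71 → hit
pos 7: 57 → hit
pos 8: 25 → fault, frames [19, 71, 57, 25]
pos 9: 71 → hit
pos 10: 57 → hit
pos 11: 29 → fault, evict 19, frames [25, 71, 57, 29]
At position 11, page 19 is evicted.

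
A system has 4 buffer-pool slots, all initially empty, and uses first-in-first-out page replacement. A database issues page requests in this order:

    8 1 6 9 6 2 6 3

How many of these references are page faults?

8 → miss, frames (8)
1 → miss, frames (8 1)
6 → miss, frames (8 1 6)
9 → miss, frames (8 1 6 9)
6 → hit
2 → miss, evict 8, frames (1 6 9 2)
6 → hit
3 → miss, evict 1, frames (6 9 2 3)
Page faults: 6.

6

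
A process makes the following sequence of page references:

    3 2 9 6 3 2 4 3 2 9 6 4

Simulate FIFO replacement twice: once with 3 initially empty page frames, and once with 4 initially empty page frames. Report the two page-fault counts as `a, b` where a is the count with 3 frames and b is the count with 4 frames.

9, 10

3 frames: F F F F F F F . . F F . → 9 faults.
4 frames: F F F F . . F F F F F F → 10 faults.
10 > 9: adding a frame increased faults — Belady's anomaly.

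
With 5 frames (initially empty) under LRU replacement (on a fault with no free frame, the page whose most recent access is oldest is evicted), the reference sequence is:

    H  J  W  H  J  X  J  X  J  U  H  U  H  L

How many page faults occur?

H: miss, frames {H}
J: miss, frames {H,J}
W: miss, frames {H,J,W}
H: hit
J: hit
X: miss, frames {W,H,J,X}
J: hit
X: hit
J: hit
U: miss, frames {W,H,X,J,U}
H: hit
U: hit
H: hit
L: miss, evict W, frames {X,J,U,H,L}
Page faults: 6.

6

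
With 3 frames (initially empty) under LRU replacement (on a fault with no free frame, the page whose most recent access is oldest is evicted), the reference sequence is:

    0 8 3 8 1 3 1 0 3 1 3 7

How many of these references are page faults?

6

0 → miss, frames [0]
8 → miss, frames [0, 8]
3 → miss, frames [0, 8, 3]
8 → hit
1 → miss, evict 0, frames [3, 8, 1]
3 → hit
1 → hit
0 → miss, evict 8, frames [3, 1, 0]
3 → hit
1 → hit
3 → hit
7 → miss, evict 0, frames [1, 3, 7]
Page faults: 6.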